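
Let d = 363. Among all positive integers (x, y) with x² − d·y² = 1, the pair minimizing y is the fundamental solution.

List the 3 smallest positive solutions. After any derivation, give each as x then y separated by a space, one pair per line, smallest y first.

[19; 19,38] for √363; ℓ=2 ⇒ convergent index 1
k=0  a_k=19  p_k/q_k = 19/1
k=1  a_k=19  p_k/q_k = 362/19
→ (362, 19).  Check: 362²=131044, 363·19²=131043, difference 1.
n=2: (362,19)∘(362,19) = (362·362+363·19·19, 362·19+19·362) = (262087,13756)
n=3: (262087,13756)∘(362,19) = (362·262087+363·19·13756, 362·13756+19·262087) = (189750626,9959325)

362 19
262087 13756
189750626 9959325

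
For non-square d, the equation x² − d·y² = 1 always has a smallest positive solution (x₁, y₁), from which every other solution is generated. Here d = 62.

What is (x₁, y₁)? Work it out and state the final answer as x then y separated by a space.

63 8

√62 → a₀=7, period (1,6,1,14); ℓ=4 even so k=3
i=0: a=7 ⇒ p=7, q=1
i=1: a=1 ⇒ p=8, q=1
i=2: a=6 ⇒ p=55, q=7
i=3: a=1 ⇒ p=63, q=8
fundamental: x₁=63, y₁=8  (since 3969 − 62·64 = 1)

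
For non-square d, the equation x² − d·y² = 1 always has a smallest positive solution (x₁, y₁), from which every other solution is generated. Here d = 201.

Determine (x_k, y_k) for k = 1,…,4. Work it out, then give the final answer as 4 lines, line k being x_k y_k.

515095 36332
530645718049 37428863080
546665912276384215 38558840456348868
563169756167477608732801 39722931849688611461840

[14; 5,1,1,1,2,…,1,5,28] for √201; ℓ=14 ⇒ convergent index 13
step 0: (14, 1)  from 14·(1,0) + (0,1)
step 1: (71, 5)  from 5·(14,1) + (1,0)
step 2: (85, 6)  from 1·(71,5) + (14,1)
step 3: (156, 11)  from 1·(85,6) + (71,5)
step 4: (241, 17)  from 1·(156,11) + (85,6)
step 5: (638, 45)  from 2·(241,17) + (156,11)
step 6: (879, 62)  from 1·(638,45) + (241,17)
step 7: (7670, 541)  from 8·(879,62) + (638,45)
step 8: (8549, 603)  from 1·(7670,541) + (879,62)
…
step 10: (33317, 2350)  from 1·(24768,1747) + (8549,603)
step 11: (58085, 4097)  from 1·(33317,2350) + (24768,1747)
step 12: (91402, 6447)  from 1·(58085,4097) + (33317,2350)
step 13: (515095, 36332)  from 5·(91402,6447) + (58085,4097)
(x₁, y₁) = (515095, 36332);  515095² − 201·36332² = 1 ✓
n=2: (515095,36332)∘(515095,36332) = (515095·515095+201·36332·36332, 515095·36332+36332·515095) = (530645718049,37428863080)
n=3: (530645718049,37428863080)∘(515095,36332) = (515095·530645718049+201·36332·37428863080, 515095·37428863080+36332·530645718049) = (546665912276384215,38558840456348868)
n=4: (546665912276384215,38558840456348868)∘(515095,36332) = (515095·546665912276384215+201·36332·38558840456348868, 515095·38558840456348868+36332·546665912276384215) = (563169756167477608732801,39722931849688611461840)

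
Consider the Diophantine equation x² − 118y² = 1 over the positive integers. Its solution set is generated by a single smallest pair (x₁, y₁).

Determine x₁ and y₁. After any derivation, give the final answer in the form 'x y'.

306917 28254

[10; 1,6,3,2,10,2,3,6,1,20] for √118; ℓ=10 ⇒ convergent index 9
a_0=10:  p_0=10·1+0=10,  q_0=10·0+1=1
…
a_2=6:  p_2=6·11+10=76,  q_2=6·1+1=7
…
a_7=3:  p_7=3·12112+5779=42115,  q_7=3·1115+532=3877
a_8=6:  p_8=6·42115+12112=264802,  q_8=6·3877+1115=24377
a_9=1:  p_9=1·264802+42115=306917,  q_9=1·24377+3877=28254
fundamental: x₁=306917, y₁=28254  (since 94198044889 − 118·798288516 = 1)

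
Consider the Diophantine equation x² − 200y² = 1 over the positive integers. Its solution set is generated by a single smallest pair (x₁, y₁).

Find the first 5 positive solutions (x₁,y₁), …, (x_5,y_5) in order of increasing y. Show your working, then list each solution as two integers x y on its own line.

99 7
19601 1386
3880899 274421
768398401 54333972
152139002499 10757852035

[14; 7,28] for √200; ℓ=2 ⇒ convergent index 1
k=0  a_k=14  p_k/q_k = 14/1
k=1  a_k=7  p_k/q_k = 99/7
→ (99, 7).  Check: 99²=9801, 200·7²=9800, difference 1.
n=2: (99,7)∘(99,7) = (99·99+200·7·7, 99·7+7·99) = (19601,1386)
n=3: (19601,1386)∘(99,7) = (99·19601+200·7·1386, 99·1386+7·19601) = (3880899,274421)
n=4: (3880899,274421)∘(99,7) = (99·3880899+200·7·274421, 99·274421+7·3880899) = (768398401,54333972)
n=5: (768398401,54333972)∘(99,7) = (99·768398401+200·7·54333972, 99·54333972+7·768398401) = (152139002499,10757852035)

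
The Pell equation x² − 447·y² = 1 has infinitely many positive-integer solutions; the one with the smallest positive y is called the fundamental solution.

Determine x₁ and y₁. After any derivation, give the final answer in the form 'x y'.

[21; 7,42] for √447; ℓ=2 ⇒ convergent index 1
a_0=21:  p_0=21·1+0=21,  q_0=21·0+1=1
a_1=7:  p_1=7·21+1=148,  q_1=7·1+0=7
→ (148, 7).  Check: 148²=21904, 447·7²=21903, difference 1.

148 7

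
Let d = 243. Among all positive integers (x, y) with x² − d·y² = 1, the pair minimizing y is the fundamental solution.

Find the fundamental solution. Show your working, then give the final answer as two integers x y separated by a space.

[15; 1,1,2,3,15,3,2,1,1,30] for √243; ℓ=10 ⇒ convergent index 9
step 0: (15, 1)  from 15·(1,0) + (0,1)
step 1: (16, 1)  from 1·(15,1) + (1,0)
step 2: (31, 2)  from 1·(16,1) + (15,1)
step 3: (78, 5)  from 2·(31,2) + (16,1)
step 4: (265, 17)  from 3·(78,5) + (31,2)
step 5: (4053, 260)  from 15·(265,17) + (78,5)
…
step 7: (28901, 1854)  from 2·(12424,797) + (4053,260)
step 8: (41325, 2651)  from 1·(28901,1854) + (12424,797)
step 9: (70226, 4505)  from 1·(41325,2651) + (28901,1854)
fundamental: x₁=70226, y₁=4505  (since 4931691076 − 243·20295025 = 1)

70226 4505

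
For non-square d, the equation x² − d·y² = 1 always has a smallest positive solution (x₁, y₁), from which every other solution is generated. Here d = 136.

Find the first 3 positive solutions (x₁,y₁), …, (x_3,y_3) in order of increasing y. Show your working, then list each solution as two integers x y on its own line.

35 3
2449 210
171395 14697

[11; 1,1,1,22] for √136; ℓ=4 ⇒ convergent index 3
step 0: (11, 1)  from 11·(1,0) + (0,1)
step 1: (12, 1)  from 1·(11,1) + (1,0)
step 2: (23, 2)  from 1·(12,1) + (11,1)
step 3: (35, 3)  from 1·(23,2) + (12,1)
→ (35, 3).  Check: 35²=1225, 136·3²=1224, difference 1.
(x_2, y_2) = (35·35 + 136·3·3, 35·3 + 3·35) = (2449, 210)
(x_3, y_3) = (35·2449 + 136·3·210, 35·210 + 3·2449) = (171395, 14697)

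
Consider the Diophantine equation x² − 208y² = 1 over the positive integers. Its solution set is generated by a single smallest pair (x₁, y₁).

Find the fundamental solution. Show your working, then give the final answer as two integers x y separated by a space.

√208 = [14; 2,2,1,2,2,28, …], period ℓ=6 (even) → k=5
k=0  a_k=14  p_k/q_k = 14/1
k=1  a_k=2  p_k/q_k = 29/2
k=2  a_k=2  p_k/q_k = 72/5
…
k=4  a_k=2  p_k/q_k = 274/19
k=5  a_k=2  p_k/q_k = 649/45
(x₁, y₁) = (649, 45);  649² − 208·45² = 1 ✓

649 45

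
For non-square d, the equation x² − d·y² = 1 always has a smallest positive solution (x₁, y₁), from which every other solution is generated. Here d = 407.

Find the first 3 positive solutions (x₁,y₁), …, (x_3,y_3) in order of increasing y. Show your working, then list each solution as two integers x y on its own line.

[20; 5,1,2,1,5,40] for √407; ℓ=6 ⇒ convergent index 5
i=0: a=20 ⇒ p=20, q=1
i=1: a=5 ⇒ p=101, q=5
i=2: a=1 ⇒ p=121, q=6
…
i=4: a=1 ⇒ p=464, q=23
i=5: a=5 ⇒ p=2663, q=132
(x₁, y₁) = (2663, 132);  2663² − 407·132² = 1 ✓
(2663+132√407)^2 = 14183137 + 703032√407
(2663+132√407)^3 = 75539384999 + 3744348300√407

2663 132
14183137 703032
75539384999 3744348300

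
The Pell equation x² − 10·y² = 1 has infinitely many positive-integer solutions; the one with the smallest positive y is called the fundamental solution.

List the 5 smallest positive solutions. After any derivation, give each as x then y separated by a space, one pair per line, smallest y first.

√10 = [3; 6, …], period ℓ=1 (odd) → k=1
k=0  a_k=3  p_k/q_k = 3/1
k=1  a_k=6  p_k/q_k = 19/6
(x₁, y₁) = (19, 6);  19² − 10·6² = 1 ✓
n=2: (19,6)∘(19,6) = (19·19+10·6·6, 19·6+6·19) = (721,228)
n=3: (721,228)∘(19,6) = (19·721+10·6·228, 19·228+6·721) = (27379,8658)
n=4: (27379,8658)∘(19,6) = (19·27379+10·6·8658, 19·8658+6·27379) = (1039681,328776)
n=5: (1039681,328776)∘(19,6) = (19·1039681+10·6·328776, 19·328776+6·1039681) = (39480499,12484830)

19 6
721 228
27379 8658
1039681 328776
39480499 12484830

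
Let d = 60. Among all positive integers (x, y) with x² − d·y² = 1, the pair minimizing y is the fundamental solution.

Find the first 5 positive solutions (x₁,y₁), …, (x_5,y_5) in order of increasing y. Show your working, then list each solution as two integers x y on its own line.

31 4
1921 248
119071 15372
7380481 952816
457470751 59059220

√60 → a₀=7, period (1,2,1,14); ℓ=4 even so k=3
step 0: (7, 1)  from 7·(1,0) + (0,1)
…
step 2: (23, 3)  from 2·(8,1) + (7,1)
step 3: (31, 4)  from 1·(23,3) + (8,1)
(x₁, y₁) = (31, 4);  31² − 60·4² = 1 ✓
(31+4√60)^2 = 1921 + 248√60
(31+4√60)^3 = 119071 + 15372√60
(31+4√60)^4 = 7380481 + 952816√60
(31+4√60)^5 = 457470751 + 59059220√60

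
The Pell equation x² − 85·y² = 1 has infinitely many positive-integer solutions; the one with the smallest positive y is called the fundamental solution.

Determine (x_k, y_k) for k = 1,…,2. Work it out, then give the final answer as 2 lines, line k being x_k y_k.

285769 30996
163327842721 17715391848

√85 → a₀=9, period (4,1,1,4,18); ℓ=5 odd so k=9
k=0  a_k=9  p_k/q_k = 9/1
k=1  a_k=4  p_k/q_k = 37/4
…
k=4  a_k=4  p_k/q_k = 378/41
k=5  a_k=18  p_k/q_k = 6887/747
k=6  a_k=4  p_k/q_k = 27926/3029
…
k=8  a_k=1  p_k/q_k = 62739/6805
k=9  a_k=4  p_k/q_k = 285769/30996
fundamental: x₁=285769, y₁=30996  (since 81663921361 − 85·960752016 = 1)
n=2: (285769,30996)∘(285769,30996) = (285769·285769+85·30996·30996, 285769·30996+30996·285769) = (163327842721,17715391848)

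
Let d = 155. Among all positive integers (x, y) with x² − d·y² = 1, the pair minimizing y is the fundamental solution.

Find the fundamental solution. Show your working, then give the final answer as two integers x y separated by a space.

249 20

[12; 2,4,2,24] for √155; ℓ=4 ⇒ convergent index 3
step 0: (12, 1)  from 12·(1,0) + (0,1)
step 1: (25, 2)  from 2·(12,1) + (1,0)
step 2: (112, 9)  from 4·(25,2) + (12,1)
step 3: (249, 20)  from 2·(112,9) + (25,2)
(x₁, y₁) = (249, 20);  249² − 155·20² = 1 ✓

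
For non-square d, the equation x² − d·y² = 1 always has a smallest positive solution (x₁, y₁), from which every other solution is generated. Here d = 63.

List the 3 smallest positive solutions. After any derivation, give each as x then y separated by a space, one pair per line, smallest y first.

d=63: √d = [7; 1,14] (ℓ=2, even), read p_1/q_1
a_0=7:  p_0=7·1+0=7,  q_0=7·0+1=1
a_1=1:  p_1=1·7+1=8,  q_1=1·1+0=1
(x₁, y₁) = (8, 1);  8² − 63·1² = 1 ✓
(x_2, y_2) = (8·8 + 63·1·1, 8·1 + 1·8) = (127, 16)
(x_3, y_3) = (8·127 + 63·1·16, 8·16 + 1·127) = (2024, 255)

8 1
127 16
2024 255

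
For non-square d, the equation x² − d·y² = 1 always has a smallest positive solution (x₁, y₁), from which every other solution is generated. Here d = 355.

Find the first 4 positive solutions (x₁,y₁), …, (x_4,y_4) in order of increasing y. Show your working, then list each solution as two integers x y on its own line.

954809 50676
1823320452961 96771801768
3481845556741524089 184797174548553948
6648994948371812427335041 352892010866963721270096

[18; 1,5,3,3,1,6,1,3,3,5,1,36] for √355; ℓ=12 ⇒ convergent index 11
i=0: a=18 ⇒ p=18, q=1
i=1: a=1 ⇒ p=19, q=1
i=2: a=5 ⇒ p=113, q=6
i=3: a=3 ⇒ p=358, q=19
i=4: a=3 ⇒ p=1187, q=63
i=5: a=1 ⇒ p=1545, q=82
…
i=7: a=1 ⇒ p=12002, q=637
…
i=9: a=3 ⇒ p=151391, q=8035
i=10: a=5 ⇒ p=803418, q=42641
i=11: a=1 ⇒ p=954809, q=50676
(x₁, y₁) = (954809, 50676);  954809² − 355·50676² = 1 ✓
k=2:  x_2 = 954809·954809+355·50676·50676 = 1823320452961,  y_2 = 954809·50676+50676·954809 = 96771801768
k=3:  x_3 = 954809·1823320452961+355·50676·96771801768 = 3481845556741524089,  y_3 = 954809·96771801768+50676·1823320452961 = 184797174548553948
k=4:  x_4 = 954809·3481845556741524089+355·50676·184797174548553948 = 6648994948371812427335041,  y_4 = 954809·184797174548553948+50676·3481845556741524089 = 352892010866963721270096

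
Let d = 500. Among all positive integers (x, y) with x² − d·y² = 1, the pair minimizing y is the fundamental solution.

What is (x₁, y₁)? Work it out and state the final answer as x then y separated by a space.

930249 41602

√500 → a₀=22, period (2,1,3,2,1,…,1,2,44); ℓ=14 even so k=13
k=0  a_k=22  p_k/q_k = 22/1
k=1  a_k=2  p_k/q_k = 45/2
k=2  a_k=1  p_k/q_k = 67/3
k=3  a_k=3  p_k/q_k = 246/11
…
k=8  a_k=1  p_k/q_k = 15809/707
…
k=10  a_k=2  p_k/q_k = 76317/3413
…
k=12  a_k=1  p_k/q_k = 335522/15005
k=13  a_k=2  p_k/q_k = 930249/41602
→ (930249, 41602).  Check: 930249²=865363202001, 500·41602²=865363202000, difference 1.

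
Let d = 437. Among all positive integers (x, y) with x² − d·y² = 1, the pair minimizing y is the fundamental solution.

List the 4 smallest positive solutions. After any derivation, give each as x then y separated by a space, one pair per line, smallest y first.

4599 220
42301601 2023560
389090121399 18612704660
3578850894326401 171199655439120

d=437: √d = [20; 1,9,2,9,1,40] (ℓ=6, even), read p_5/q_5
a_0=20:  p_0=20·1+0=20,  q_0=20·0+1=1
a_1=1:  p_1=1·20+1=21,  q_1=1·1+0=1
…
a_3=2:  p_3=2·209+21=439,  q_3=2·10+1=21
a_4=9:  p_4=9·439+209=4160,  q_4=9·21+10=199
a_5=1:  p_5=1·4160+439=4599,  q_5=1·199+21=220
(x₁, y₁) = (4599, 220);  4599² − 437·220² = 1 ✓
(4599+220√437)^2 = 42301601 + 2023560√437
(4599+220√437)^3 = 389090121399 + 18612704660√437
(4599+220√437)^4 = 3578850894326401 + 171199655439120√437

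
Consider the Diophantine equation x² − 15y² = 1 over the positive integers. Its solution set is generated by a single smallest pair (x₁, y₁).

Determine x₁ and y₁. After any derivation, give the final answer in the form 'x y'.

4 1

d=15: √d = [3; 1,6] (ℓ=2, even), read p_1/q_1
step 0: (3, 1)  from 3·(1,0) + (0,1)
step 1: (4, 1)  from 1·(3,1) + (1,0)
(x₁, y₁) = (4, 1);  4² − 15·1² = 1 ✓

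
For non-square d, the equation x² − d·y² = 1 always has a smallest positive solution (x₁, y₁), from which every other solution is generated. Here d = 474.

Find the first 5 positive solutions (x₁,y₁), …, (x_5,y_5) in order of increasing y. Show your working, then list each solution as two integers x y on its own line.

193549 8890
74922430801 3441301220
29002323118011949 1332120819650670
11226741274261267003201 515661305041693754440
4345849093754985611287088749 199611459857697448136564450

√474 = [21; 1,3,2,1,1,…,3,1,42, …], period ℓ=14 (even) → k=13
k=0  a_k=21  p_k/q_k = 21/1
k=1  a_k=1  p_k/q_k = 22/1
…
k=3  a_k=2  p_k/q_k = 196/9
…
k=5  a_k=1  p_k/q_k = 479/22
k=6  a_k=1  p_k/q_k = 762/35
k=7  a_k=6  p_k/q_k = 5051/232
k=8  a_k=1  p_k/q_k = 5813/267
k=9  a_k=1  p_k/q_k = 10864/499
…
k=12  a_k=3  p_k/q_k = 149331/6859
k=13  a_k=1  p_k/q_k = 193549/8890
(x₁, y₁) = (193549, 8890);  193549² − 474·8890² = 1 ✓
(193549+8890√474)^2 = 74922430801 + 3441301220√474
(193549+8890√474)^3 = 29002323118011949 + 1332120819650670√474
(193549+8890√474)^4 = 11226741274261267003201 + 515661305041693754440√474
(193549+8890√474)^5 = 4345849093754985611287088749 + 199611459857697448136564450√474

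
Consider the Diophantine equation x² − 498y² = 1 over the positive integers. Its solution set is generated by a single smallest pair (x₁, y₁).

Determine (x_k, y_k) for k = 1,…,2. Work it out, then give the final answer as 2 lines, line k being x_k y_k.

[22; 3,6,22,6,3,44] for √498; ℓ=6 ⇒ convergent index 5
step 0: (22, 1)  from 22·(1,0) + (0,1)
…
step 2: (424, 19)  from 6·(67,3) + (22,1)
step 3: (9395, 421)  from 22·(424,19) + (67,3)
step 4: (56794, 2545)  from 6·(9395,421) + (424,19)
step 5: (179777, 8056)  from 3·(56794,2545) + (9395,421)
fundamental: x₁=179777, y₁=8056  (since 32319769729 − 498·64899136 = 1)
(x_2, y_2) = (179777·179777 + 498·8056·8056, 179777·8056 + 8056·179777) = (64639539457, 2896567024)

179777 8056
64639539457 2896567024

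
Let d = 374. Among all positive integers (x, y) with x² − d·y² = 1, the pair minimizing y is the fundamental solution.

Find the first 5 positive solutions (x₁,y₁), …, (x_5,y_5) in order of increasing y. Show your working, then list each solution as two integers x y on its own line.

[19; 2,1,18,1,2,38] for √374; ℓ=6 ⇒ convergent index 5
k=0  a_k=19  p_k/q_k = 19/1
…
k=4  a_k=1  p_k/q_k = 1141/59
k=5  a_k=2  p_k/q_k = 3365/174
(x₁, y₁) = (3365, 174);  3365² − 374·174² = 1 ✓
(3365+174√374)^2 = 22646449 + 1171020√374
(3365+174√374)^3 = 152410598405 + 7880964426√374
(3365+174√374)^4 = 1025723304619201 + 53038889415960√374
(3365+174√374)^5 = 6903117687676624325 + 356951717888446374√374

3365 174
22646449 1171020
152410598405 7880964426
1025723304619201 53038889415960
6903117687676624325 356951717888446374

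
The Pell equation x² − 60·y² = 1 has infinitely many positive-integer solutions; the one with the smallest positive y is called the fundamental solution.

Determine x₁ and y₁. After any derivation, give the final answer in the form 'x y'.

31 4

d=60: √d = [7; 1,2,1,14] (ℓ=4, even), read p_3/q_3
k=0  a_k=7  p_k/q_k = 7/1
k=1  a_k=1  p_k/q_k = 8/1
k=2  a_k=2  p_k/q_k = 23/3
k=3  a_k=1  p_k/q_k = 31/4
fundamental: x₁=31, y₁=4  (since 961 − 60·16 = 1)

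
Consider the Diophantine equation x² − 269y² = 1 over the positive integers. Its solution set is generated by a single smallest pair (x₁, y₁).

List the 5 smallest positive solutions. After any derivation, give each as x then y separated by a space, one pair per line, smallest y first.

d=269: √d = [16; 2,2,32] (ℓ=3, odd), read p_5/q_5
step 0: (16, 1)  from 16·(1,0) + (0,1)
…
step 2: (82, 5)  from 2·(33,2) + (16,1)
step 3: (2657, 162)  from 32·(82,5) + (33,2)
step 4: (5396, 329)  from 2·(2657,162) + (82,5)
step 5: (13449, 820)  from 2·(5396,329) + (2657,162)
fundamental: x₁=13449, y₁=820  (since 180875601 − 269·672400 = 1)
n=2: (13449,820)∘(13449,820) = (13449·13449+269·820·820, 13449·820+820·13449) = (361751201,22056360)
n=3: (361751201,22056360)∘(13449,820) = (13449·361751201+269·820·22056360, 13449·22056360+820·361751201) = (9730383791049,593271970460)
n=4: (9730383791049,593271970460)∘(13449,820) = (13449·9730383791049+269·820·593271970460, 13449·593271970460+820·9730383791049) = (261727862849884801,15957829439376720)
n=5: (261727862849884801,15957829439376720)∘(13449,820) = (13449·261727862849884801+269·820·15957829439376720, 13449·15957829439376720+820·261727862849884801) = (7039956045205817586249,429233695667083044100)

13449 820
361751201 22056360
9730383791049 593271970460
261727862849884801 15957829439376720
7039956045205817586249 429233695667083044100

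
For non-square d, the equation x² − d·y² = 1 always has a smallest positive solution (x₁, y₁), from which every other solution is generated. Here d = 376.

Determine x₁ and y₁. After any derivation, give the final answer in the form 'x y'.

√376 → a₀=19, period (2,1,1,3,1,…,1,2,38); ℓ=16 even so k=15
a_0=19:  p_0=19·1+0=19,  q_0=19·0+1=1
a_1=2:  p_1=2·19+1=39,  q_1=2·1+0=2
…
a_4=3:  p_4=3·97+58=349,  q_4=3·5+3=18
a_5=1:  p_5=1·349+97=446,  q_5=1·18+5=23
a_6=2:  p_6=2·446+349=1241,  q_6=2·23+18=64
a_7=2:  p_7=2·1241+446=2928,  q_7=2·64+23=151
a_8=4:  p_8=4·2928+1241=12953,  q_8=4·151+64=668
a_9=2:  p_9=2·12953+2928=28834,  q_9=2·668+151=1487
a_10=2:  p_10=2·28834+12953=70621,  q_10=2·1487+668=3642
…
a_13=1:  p_13=1·368986+99455=468441,  q_13=1·19029+5129=24158
a_14=1:  p_14=1·468441+368986=837427,  q_14=1·24158+19029=43187
a_15=2:  p_15=2·837427+468441=2143295,  q_15=2·43187+24158=110532
fundamental: x₁=2143295, y₁=110532  (since 4593713457025 − 376·12217323024 = 1)

2143295 110532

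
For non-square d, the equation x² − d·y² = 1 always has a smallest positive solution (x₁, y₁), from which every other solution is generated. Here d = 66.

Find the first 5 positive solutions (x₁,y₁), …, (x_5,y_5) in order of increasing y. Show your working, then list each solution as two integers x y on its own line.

√66 → a₀=8, period (8,16); ℓ=2 even so k=1
a_0=8:  p_0=8·1+0=8,  q_0=8·0+1=1
a_1=8:  p_1=8·8+1=65,  q_1=8·1+0=8
→ (65, 8).  Check: 65²=4225, 66·8²=4224, difference 1.
k=2:  x_2 = 65·65+66·8·8 = 8449,  y_2 = 65·8+8·65 = 1040
k=3:  x_3 = 65·8449+66·8·1040 = 1098305,  y_3 = 65·1040+8·8449 = 135192
k=4:  x_4 = 65·1098305+66·8·135192 = 142771201,  y_4 = 65·135192+8·1098305 = 17573920
k=5:  x_5 = 65·142771201+66·8·17573920 = 18559157825,  y_5 = 65·17573920+8·142771201 = 2284474408

65 8
8449 1040
1098305 135192
142771201 17573920
18559157825 2284474408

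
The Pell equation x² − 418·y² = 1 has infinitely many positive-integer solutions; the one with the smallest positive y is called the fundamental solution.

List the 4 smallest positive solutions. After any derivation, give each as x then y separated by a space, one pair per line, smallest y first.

33857 1656
2292592897 112134384
155240635393601 7593067676520
10511964382749705217 514156984535740896

d=418: √d = [20; 2,4,20,4,2,40] (ℓ=6, even), read p_5/q_5
a_0=20:  p_0=20·1+0=20,  q_0=20·0+1=1
…
a_2=4:  p_2=4·41+20=184,  q_2=4·2+1=9
…
a_4=4:  p_4=4·3721+184=15068,  q_4=4·182+9=737
a_5=2:  p_5=2·15068+3721=33857,  q_5=2·737+182=1656
(x₁, y₁) = (33857, 1656);  33857² − 418·1656² = 1 ✓
k=2:  x_2 = 33857·33857+418·1656·1656 = 2292592897,  y_2 = 33857·1656+1656·33857 = 112134384
k=3:  x_3 = 33857·2292592897+418·1656·112134384 = 155240635393601,  y_3 = 33857·112134384+1656·2292592897 = 7593067676520
k=4:  x_4 = 33857·155240635393601+418·1656·7593067676520 = 10511964382749705217,  y_4 = 33857·7593067676520+1656·155240635393601 = 514156984535740896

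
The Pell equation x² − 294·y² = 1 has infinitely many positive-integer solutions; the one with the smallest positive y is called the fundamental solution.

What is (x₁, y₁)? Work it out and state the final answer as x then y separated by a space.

d=294: √d = [17; 6,1,4,1,6,34] (ℓ=6, even), read p_5/q_5
k=0  a_k=17  p_k/q_k = 17/1
…
k=2  a_k=1  p_k/q_k = 120/7
k=3  a_k=4  p_k/q_k = 583/34
k=4  a_k=1  p_k/q_k = 703/41
k=5  a_k=6  p_k/q_k = 4801/280
fundamental: x₁=4801, y₁=280  (since 23049601 − 294·78400 = 1)

4801 280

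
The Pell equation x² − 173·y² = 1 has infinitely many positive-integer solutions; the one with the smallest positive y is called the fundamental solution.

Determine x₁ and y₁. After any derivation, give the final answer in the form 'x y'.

2499849 190060

d=173: √d = [13; 6,1,1,6,26] (ℓ=5, odd), read p_9/q_9
i=0: a=13 ⇒ p=13, q=1
i=1: a=6 ⇒ p=79, q=6
i=2: a=1 ⇒ p=92, q=7
i=3: a=1 ⇒ p=171, q=13
i=4: a=6 ⇒ p=1118, q=85
…
i=6: a=6 ⇒ p=176552, q=13423
…
i=8: a=1 ⇒ p=382343, q=29069
i=9: a=6 ⇒ p=2499849, q=190060
→ (2499849, 190060).  Check: 2499849²=6249245022801, 173·190060²=6249245022800, difference 1.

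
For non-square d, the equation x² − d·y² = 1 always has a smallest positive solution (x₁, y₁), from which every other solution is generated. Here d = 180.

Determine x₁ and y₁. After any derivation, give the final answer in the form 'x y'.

√180 → a₀=13, period (2,2,2,26); ℓ=4 even so k=3
i=0: a=13 ⇒ p=13, q=1
i=1: a=2 ⇒ p=27, q=2
i=2: a=2 ⇒ p=67, q=5
i=3: a=2 ⇒ p=161, q=12
→ (161, 12).  Check: 161²=25921, 180·12²=25920, difference 1.

161 12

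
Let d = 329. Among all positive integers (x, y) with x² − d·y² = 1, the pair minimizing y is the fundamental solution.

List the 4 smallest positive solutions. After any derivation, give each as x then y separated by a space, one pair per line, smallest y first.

2376415 131016
11294696504449 622696775280
53681772387237964255 2959571914453911384
255140338255224918953587201 14066342182173360946441440

d=329: √d = [18; 7,4,2,1,1,4,1,1,2,4,7,36] (ℓ=12, even), read p_11/q_11
a_0=18:  p_0=18·1+0=18,  q_0=18·0+1=1
a_1=7:  p_1=7·18+1=127,  q_1=7·1+0=7
…
a_5=1:  p_5=1·1705+1179=2884,  q_5=1·94+65=159
a_6=4:  p_6=4·2884+1705=13241,  q_6=4·159+94=730
…
a_8=1:  p_8=1·16125+13241=29366,  q_8=1·889+730=1619
…
a_10=4:  p_10=4·74857+29366=328794,  q_10=4·4127+1619=18127
a_11=7:  p_11=7·328794+74857=2376415,  q_11=7·18127+4127=131016
fundamental: x₁=2376415, y₁=131016  (since 5647348252225 − 329·17165192256 = 1)
n=2: (2376415,131016)∘(2376415,131016) = (2376415·2376415+329·131016·131016, 2376415·131016+131016·2376415) = (11294696504449,622696775280)
n=3: (11294696504449,622696775280)∘(2376415,131016) = (2376415·11294696504449+329·131016·622696775280, 2376415·622696775280+131016·11294696504449) = (53681772387237964255,2959571914453911384)
n=4: (53681772387237964255,2959571914453911384)∘(2376415,131016) = (2376415·53681772387237964255+329·131016·2959571914453911384, 2376415·2959571914453911384+131016·53681772387237964255) = (255140338255224918953587201,14066342182173360946441440)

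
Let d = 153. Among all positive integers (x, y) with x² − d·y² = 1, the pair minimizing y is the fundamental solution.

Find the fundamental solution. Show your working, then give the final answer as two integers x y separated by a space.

2177 176

[12; 2,1,2,2,2,1,2,24] for √153; ℓ=8 ⇒ convergent index 7
i=0: a=12 ⇒ p=12, q=1
…
i=2: a=1 ⇒ p=37, q=3
…
i=5: a=2 ⇒ p=569, q=46
i=6: a=1 ⇒ p=804, q=65
i=7: a=2 ⇒ p=2177, q=176
→ (2177, 176).  Check: 2177²=4739329, 153·176²=4739328, difference 1.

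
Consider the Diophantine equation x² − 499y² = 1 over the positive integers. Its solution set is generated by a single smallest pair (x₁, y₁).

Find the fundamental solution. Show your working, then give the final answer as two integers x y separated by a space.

4490 201

d=499: √d = [22; 2,1,21,1,2,44] (ℓ=6, even), read p_5/q_5
step 0: (22, 1)  from 22·(1,0) + (0,1)
…
step 2: (67, 3)  from 1·(45,2) + (22,1)
step 3: (1452, 65)  from 21·(67,3) + (45,2)
step 4: (1519, 68)  from 1·(1452,65) + (67,3)
step 5: (4490, 201)  from 2·(1519,68) + (1452,65)
→ (4490, 201).  Check: 4490²=20160100, 499·201²=20160099, difference 1.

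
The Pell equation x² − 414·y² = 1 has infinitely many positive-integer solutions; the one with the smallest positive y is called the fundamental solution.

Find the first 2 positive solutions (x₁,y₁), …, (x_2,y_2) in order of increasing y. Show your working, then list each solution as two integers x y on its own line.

24335 1196
1184384449 58209320

[20; 2,1,7,2,7,1,2,40] for √414; ℓ=8 ⇒ convergent index 7
step 0: (20, 1)  from 20·(1,0) + (0,1)
step 1: (41, 2)  from 2·(20,1) + (1,0)
step 2: (61, 3)  from 1·(41,2) + (20,1)
step 3: (468, 23)  from 7·(61,3) + (41,2)
step 4: (997, 49)  from 2·(468,23) + (61,3)
step 5: (7447, 366)  from 7·(997,49) + (468,23)
step 6: (8444, 415)  from 1·(7447,366) + (997,49)
step 7: (24335, 1196)  from 2·(8444,415) + (7447,366)
→ (24335, 1196).  Check: 24335²=592192225, 414·1196²=592192224, difference 1.
k=2:  x_2 = 24335·24335+414·1196·1196 = 1184384449,  y_2 = 24335·1196+1196·24335 = 58209320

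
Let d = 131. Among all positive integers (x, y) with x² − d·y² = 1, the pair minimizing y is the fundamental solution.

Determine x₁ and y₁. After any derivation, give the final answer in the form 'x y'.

√131 → a₀=11, period (2,4,11,4,2,22); ℓ=6 even so k=5
i=0: a=11 ⇒ p=11, q=1
i=1: a=2 ⇒ p=23, q=2
…
i=3: a=11 ⇒ p=1156, q=101
i=4: a=4 ⇒ p=4727, q=413
i=5: a=2 ⇒ p=10610, q=927
fundamental: x₁=10610, y₁=927  (since 112572100 − 131·859329 = 1)

10610 927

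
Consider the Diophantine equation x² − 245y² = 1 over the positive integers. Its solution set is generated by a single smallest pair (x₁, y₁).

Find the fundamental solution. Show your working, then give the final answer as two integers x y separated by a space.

√245 → a₀=15, period (1,1,1,7,6,7,1,1,1,30); ℓ=10 even so k=9
step 0: (15, 1)  from 15·(1,0) + (0,1)
step 1: (16, 1)  from 1·(15,1) + (1,0)
step 2: (31, 2)  from 1·(16,1) + (15,1)
step 3: (47, 3)  from 1·(31,2) + (16,1)
step 4: (360, 23)  from 7·(47,3) + (31,2)
step 5: (2207, 141)  from 6·(360,23) + (47,3)
step 6: (15809, 1010)  from 7·(2207,141) + (360,23)
step 7: (18016, 1151)  from 1·(15809,1010) + (2207,141)
step 8: (33825, 2161)  from 1·(18016,1151) + (15809,1010)
step 9: (51841, 3312)  from 1·(33825,2161) + (18016,1151)
→ (51841, 3312).  Check: 51841²=2687489281, 245·3312²=2687489280, difference 1.

51841 3312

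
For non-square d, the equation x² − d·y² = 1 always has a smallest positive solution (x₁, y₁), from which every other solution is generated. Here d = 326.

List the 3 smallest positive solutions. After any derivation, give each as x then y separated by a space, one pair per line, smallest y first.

325 18
211249 11700
137311525 7604982

d=326: √d = [18; 18,36] (ℓ=2, even), read p_1/q_1
a_0=18:  p_0=18·1+0=18,  q_0=18·0+1=1
a_1=18:  p_1=18·18+1=325,  q_1=18·1+0=18
(x₁, y₁) = (325, 18);  325² − 326·18² = 1 ✓
(325+18√326)^2 = 211249 + 11700√326
(325+18√326)^3 = 137311525 + 7604982√326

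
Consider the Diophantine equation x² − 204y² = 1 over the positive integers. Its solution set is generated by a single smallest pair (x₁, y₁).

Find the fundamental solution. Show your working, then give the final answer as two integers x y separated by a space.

d=204: √d = [14; 3,1,1,6,1,1,3,28] (ℓ=8, even), read p_7/q_7
a_0=14:  p_0=14·1+0=14,  q_0=14·0+1=1
a_1=3:  p_1=3·14+1=43,  q_1=3·1+0=3
…
a_3=1:  p_3=1·57+43=100,  q_3=1·4+3=7
a_4=6:  p_4=6·100+57=657,  q_4=6·7+4=46
…
a_6=1:  p_6=1·757+657=1414,  q_6=1·53+46=99
a_7=3:  p_7=3·1414+757=4999,  q_7=3·99+53=350
→ (4999, 350).  Check: 4999²=24990001, 204·350²=24990000, difference 1.

4999 350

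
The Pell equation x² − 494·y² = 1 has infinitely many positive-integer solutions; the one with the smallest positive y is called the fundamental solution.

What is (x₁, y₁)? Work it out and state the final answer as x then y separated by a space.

√494 = [22; 4,2,2,1,2,1,2,2,4,44, …], period ℓ=10 (even) → k=9
step 0: (22, 1)  from 22·(1,0) + (0,1)
step 1: (89, 4)  from 4·(22,1) + (1,0)
step 2: (200, 9)  from 2·(89,4) + (22,1)
step 3: (489, 22)  from 2·(200,9) + (89,4)
…
step 8: (16514, 743)  from 2·(6979,314) + (2556,115)
step 9: (73035, 3286)  from 4·(16514,743) + (6979,314)
(x₁, y₁) = (73035, 3286);  73035² − 494·3286² = 1 ✓

73035 3286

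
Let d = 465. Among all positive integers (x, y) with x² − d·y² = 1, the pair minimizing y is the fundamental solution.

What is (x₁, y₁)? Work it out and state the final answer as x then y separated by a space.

15871 736

[21; 1,1,3,2,2,2,3,1,1,42] for √465; ℓ=10 ⇒ convergent index 9
k=0  a_k=21  p_k/q_k = 21/1
k=1  a_k=1  p_k/q_k = 22/1
k=2  a_k=1  p_k/q_k = 43/2
k=3  a_k=3  p_k/q_k = 151/7
k=4  a_k=2  p_k/q_k = 345/16
…
k=7  a_k=3  p_k/q_k = 6922/321
k=8  a_k=1  p_k/q_k = 8949/415
k=9  a_k=1  p_k/q_k = 15871/736
fundamental: x₁=15871, y₁=736  (since 251888641 − 465·541696 = 1)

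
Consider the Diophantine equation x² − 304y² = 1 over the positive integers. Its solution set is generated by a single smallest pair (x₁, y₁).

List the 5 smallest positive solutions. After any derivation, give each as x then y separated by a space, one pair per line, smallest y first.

57799 3315
6681448801 383207370
772362118440199 44298005553945
89283516160768675201 5120760845641726740
10320995900380175197444999 591949712190194322136575

√304 = [17; 2,3,2,1,1,1,1,1,2,3,2,34, …], period ℓ=12 (even) → k=11
i=0: a=17 ⇒ p=17, q=1
i=1: a=2 ⇒ p=35, q=2
…
i=3: a=2 ⇒ p=279, q=16
i=4: a=1 ⇒ p=401, q=23
i=5: a=1 ⇒ p=680, q=39
i=6: a=1 ⇒ p=1081, q=62
i=7: a=1 ⇒ p=1761, q=101
…
i=10: a=3 ⇒ p=25177, q=1444
i=11: a=2 ⇒ p=57799, q=3315
(x₁, y₁) = (57799, 3315);  57799² − 304·3315² = 1 ✓
(57799+3315√304)^2 = 6681448801 + 383207370√304
(57799+3315√304)^3 = 772362118440199 + 44298005553945√304
(57799+3315√304)^4 = 89283516160768675201 + 5120760845641726740√304
(57799+3315√304)^5 = 10320995900380175197444999 + 591949712190194322136575√304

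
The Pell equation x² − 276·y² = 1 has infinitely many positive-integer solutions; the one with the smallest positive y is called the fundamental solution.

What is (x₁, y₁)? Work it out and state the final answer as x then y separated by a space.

7775 468

[16; 1,1,1,1,2,2,2,1,1,1,1,32] for √276; ℓ=12 ⇒ convergent index 11
a_0=16:  p_0=16·1+0=16,  q_0=16·0+1=1
…
a_3=1:  p_3=1·33+17=50,  q_3=1·2+1=3
…
a_6=2:  p_6=2·216+83=515,  q_6=2·13+5=31
…
a_8=1:  p_8=1·1246+515=1761,  q_8=1·75+31=106
a_9=1:  p_9=1·1761+1246=3007,  q_9=1·106+75=181
a_10=1:  p_10=1·3007+1761=4768,  q_10=1·181+106=287
a_11=1:  p_11=1·4768+3007=7775,  q_11=1·287+181=468
fundamental: x₁=7775, y₁=468  (since 60450625 − 276·219024 = 1)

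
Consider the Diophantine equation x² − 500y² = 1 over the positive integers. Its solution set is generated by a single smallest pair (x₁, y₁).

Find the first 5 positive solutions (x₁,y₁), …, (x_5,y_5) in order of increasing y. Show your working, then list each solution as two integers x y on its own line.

d=500: √d = [22; 2,1,3,2,1,…,1,2,44] (ℓ=14, even), read p_13/q_13
step 0: (22, 1)  from 22·(1,0) + (0,1)
step 1: (45, 2)  from 2·(22,1) + (1,0)
…
step 7: (14445, 646)  from 10·(1364,61) + (805,36)
…
step 9: (30254, 1353)  from 1·(15809,707) + (14445,646)
…
step 12: (335522, 15005)  from 1·(259205,11592) + (76317,3413)
step 13: (930249, 41602)  from 2·(335522,15005) + (259205,11592)
(x₁, y₁) = (930249, 41602);  930249² − 500·41602² = 1 ✓
(930249+41602√500)^2 = 1730726404001 + 77400437796√500
(930249+41602√500)^3 = 3220013013190122249 + 144003359718540806√500
(930249+41602√500)^4 = 5990827771012465337616001 + 267917962749548332043592√500
(930249+41602√500)^5 = 11145923086309929722690704506249 + 498460833859465169310720288010√500

930249 41602
1730726404001 77400437796
3220013013190122249 144003359718540806
5990827771012465337616001 267917962749548332043592
11145923086309929722690704506249 498460833859465169310720288010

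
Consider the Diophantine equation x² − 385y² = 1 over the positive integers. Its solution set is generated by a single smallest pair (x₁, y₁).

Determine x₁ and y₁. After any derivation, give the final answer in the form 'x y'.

95831 4884

d=385: √d = [19; 1,1,1,1,1,…,1,1,38] (ℓ=16, even), read p_15/q_15
a_0=19:  p_0=19·1+0=19,  q_0=19·0+1=1
a_1=1:  p_1=1·19+1=20,  q_1=1·1+0=1
a_2=1:  p_2=1·20+19=39,  q_2=1·1+1=2
…
a_5=1:  p_5=1·98+59=157,  q_5=1·5+3=8
a_6=3:  p_6=3·157+98=569,  q_6=3·8+5=29
a_7=1:  p_7=1·569+157=726,  q_7=1·29+8=37
a_8=2:  p_8=2·726+569=2021,  q_8=2·37+29=103
a_9=1:  p_9=1·2021+726=2747,  q_9=1·103+37=140
…
a_11=1:  p_11=1·10262+2747=13009,  q_11=1·523+140=663
a_12=1:  p_12=1·13009+10262=23271,  q_12=1·663+523=1186
…
a_14=1:  p_14=1·36280+23271=59551,  q_14=1·1849+1186=3035
a_15=1:  p_15=1·59551+36280=95831,  q_15=1·3035+1849=4884
→ (95831, 4884).  Check: 95831²=9183580561, 385·4884²=9183580560, difference 1.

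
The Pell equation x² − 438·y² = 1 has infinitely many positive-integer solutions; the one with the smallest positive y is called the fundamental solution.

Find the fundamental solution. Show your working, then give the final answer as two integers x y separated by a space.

d=438: √d = [20; 1,12,1,40] (ℓ=4, even), read p_3/q_3
step 0: (20, 1)  from 20·(1,0) + (0,1)
…
step 2: (272, 13)  from 12·(21,1) + (20,1)
step 3: (293, 14)  from 1·(272,13) + (21,1)
fundamental: x₁=293, y₁=14  (since 85849 − 438·196 = 1)

293 14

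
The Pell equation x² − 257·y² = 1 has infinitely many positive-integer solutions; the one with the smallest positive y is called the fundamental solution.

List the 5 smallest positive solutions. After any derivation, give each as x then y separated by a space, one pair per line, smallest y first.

[16; 32] for √257; ℓ=1 ⇒ convergent index 1
i=0: a=16 ⇒ p=16, q=1
i=1: a=32 ⇒ p=513, q=32
(x₁, y₁) = (513, 32);  513² − 257·32² = 1 ✓
(x_2, y_2) = (513·513 + 257·32·32, 513·32 + 32·513) = (526337, 32832)
(x_3, y_3) = (513·526337 + 257·32·32832, 513·32832 + 32·526337) = (540021249, 33685600)
(x_4, y_4) = (513·540021249 + 257·32·33685600, 513·33685600 + 32·540021249) = (554061275137, 34561392768)
(x_5, y_5) = (513·554061275137 + 257·32·34561392768, 513·34561392768 + 32·554061275137) = (568466328269313, 35459955294368)

513 32
526337 32832
540021249 33685600
554061275137 34561392768
568466328269313 35459955294368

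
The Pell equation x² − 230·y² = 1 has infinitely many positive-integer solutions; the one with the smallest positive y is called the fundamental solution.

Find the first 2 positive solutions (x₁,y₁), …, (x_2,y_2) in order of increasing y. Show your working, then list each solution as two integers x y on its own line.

91 6
16561 1092

√230 = [15; 6,30, …], period ℓ=2 (even) → k=1
step 0: (15, 1)  from 15·(1,0) + (0,1)
step 1: (91, 6)  from 6·(15,1) + (1,0)
fundamental: x₁=91, y₁=6  (since 8281 − 230·36 = 1)
n=2: (91,6)∘(91,6) = (91·91+230·6·6, 91·6+6·91) = (16561,1092)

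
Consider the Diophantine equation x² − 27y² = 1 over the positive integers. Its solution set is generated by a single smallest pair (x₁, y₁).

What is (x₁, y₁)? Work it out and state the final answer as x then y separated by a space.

d=27: √d = [5; 5,10] (ℓ=2, even), read p_1/q_1
i=0: a=5 ⇒ p=5, q=1
i=1: a=5 ⇒ p=26, q=5
(x₁, y₁) = (26, 5);  26² − 27·5² = 1 ✓

26 5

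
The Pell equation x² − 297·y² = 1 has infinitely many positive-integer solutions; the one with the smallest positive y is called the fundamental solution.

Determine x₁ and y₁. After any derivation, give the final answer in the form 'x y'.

[17; 4,3,1,1,2,1,1,3,4,34] for √297; ℓ=10 ⇒ convergent index 9
a_0=17:  p_0=17·1+0=17,  q_0=17·0+1=1
a_1=4:  p_1=4·17+1=69,  q_1=4·1+0=4
…
a_3=1:  p_3=1·224+69=293,  q_3=1·13+4=17
…
a_5=2:  p_5=2·517+293=1327,  q_5=2·30+17=77
…
a_7=1:  p_7=1·1844+1327=3171,  q_7=1·107+77=184
a_8=3:  p_8=3·3171+1844=11357,  q_8=3·184+107=659
a_9=4:  p_9=4·11357+3171=48599,  q_9=4·659+184=2820
(x₁, y₁) = (48599, 2820);  48599² − 297·2820² = 1 ✓

48599 2820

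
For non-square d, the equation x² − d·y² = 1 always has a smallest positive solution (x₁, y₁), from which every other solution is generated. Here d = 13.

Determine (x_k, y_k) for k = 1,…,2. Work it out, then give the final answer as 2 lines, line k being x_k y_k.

[3; 1,1,1,1,6] for √13; ℓ=5 ⇒ convergent index 9
a_0=3:  p_0=3·1+0=3,  q_0=3·0+1=1
a_1=1:  p_1=1·3+1=4,  q_1=1·1+0=1
a_2=1:  p_2=1·4+3=7,  q_2=1·1+1=2
a_3=1:  p_3=1·7+4=11,  q_3=1·2+1=3
…
a_6=1:  p_6=1·119+18=137,  q_6=1·33+5=38
…
a_8=1:  p_8=1·256+137=393,  q_8=1·71+38=109
a_9=1:  p_9=1·393+256=649,  q_9=1·109+71=180
fundamental: x₁=649, y₁=180  (since 421201 − 13·32400 = 1)
k=2:  x_2 = 649·649+13·180·180 = 842401,  y_2 = 649·180+180·649 = 233640

649 180
842401 233640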